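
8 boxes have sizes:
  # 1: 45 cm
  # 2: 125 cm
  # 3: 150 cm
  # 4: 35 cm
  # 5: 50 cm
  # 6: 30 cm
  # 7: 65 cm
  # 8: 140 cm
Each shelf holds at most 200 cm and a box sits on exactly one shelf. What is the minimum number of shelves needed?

4

Total = 150 + 140 + 125 + 65 + 50 + 45 + 35 + 30 = 640 cm.
Lower bound: ⌈640/200⌉ = 4 shelves.
A packing using 4 shelves:
  shelf 1: 150 + 50 = 200
  shelf 2: 140 + 45 = 185
  shelf 3: 125 + 65 = 190
  shelf 4: 35 + 30 = 65
This matches the lower bound, so 4 is optimal.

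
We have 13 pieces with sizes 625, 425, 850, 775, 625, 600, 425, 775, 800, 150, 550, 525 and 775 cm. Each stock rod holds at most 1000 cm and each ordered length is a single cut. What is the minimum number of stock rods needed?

Total = 850 + 800 + 775 + 775 + 775 + 625 + 625 + 600 + 550 + 525 + 425 + 425 + 150 = 7900 cm.
Lower bound: ⌈7900/1000⌉ = 8 stock rods.
Also, 10 pieces each exceed 500 cm, and no two of those can share a stock rod, so at least 10 stock rods are needed.
A packing using 10 stock rods:
  stock rod 1: 850 + 150 = 1000
  stock rod 2: 800 = 800
  stock rod 3: 775 = 775
  stock rod 4: 775 = 775
  stock rod 5: 775 = 775
  stock rod 6: 625 = 625
  stock rod 7: 625 = 625
  stock rod 8: 600 = 600
  stock rod 9: 550 + 425 = 975
  stock rod 10: 525 + 425 = 950
This matches the lower bound, so 10 is optimal.

10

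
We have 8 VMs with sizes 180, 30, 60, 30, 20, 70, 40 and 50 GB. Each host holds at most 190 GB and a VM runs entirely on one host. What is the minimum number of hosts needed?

Total = 180 + 70 + 60 + 50 + 40 + 30 + 30 + 20 = 480 GB.
Lower bound: ⌈480/190⌉ = 3 hosts.
A packing using 3 hosts:
  host 1: 180 = 180
  host 2: 70 + 60 + 50 = 180
  host 3: 40 + 30 + 30 + 20 = 120
This matches the lower bound, so 3 is optimal.

3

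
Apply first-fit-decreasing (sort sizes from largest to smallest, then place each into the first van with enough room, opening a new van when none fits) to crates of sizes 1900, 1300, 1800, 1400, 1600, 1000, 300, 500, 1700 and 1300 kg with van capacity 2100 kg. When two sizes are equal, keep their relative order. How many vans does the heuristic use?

Sorted descending: 1900, 1800, 1700, 1600, 1400, 1300, 1300, 1000, 500, 300.
  1900 → van 1 (new)  [load 1900/2100]
  1800 → van 2 (new)  [load 1800/2100]
  1700 → van 3 (new)  [load 1700/2100]
  1600 → van 4 (new)  [load 1600/2100]
  1400 → van 5 (new)  [load 1400/2100]
  1300 → van 6 (new)  [load 1300/2100]
  1300 → van 7 (new)  [load 1300/2100]
  1000 → van 8 (new)  [load 1000/2100]
  500 → van 4  [load 2100/2100]
  300 → van 2  [load 2100/2100]
8 vans opened.

8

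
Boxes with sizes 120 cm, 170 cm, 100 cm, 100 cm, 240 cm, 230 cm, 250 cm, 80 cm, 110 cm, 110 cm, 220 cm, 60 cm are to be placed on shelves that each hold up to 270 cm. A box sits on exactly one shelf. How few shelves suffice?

Total = 250 + 240 + 230 + 220 + 170 + 120 + 110 + 110 + 100 + 100 + 80 + 60 = 1790 cm.
Lower bound: ⌈1790/270⌉ = 7 shelves.
A packing using 8 shelves:
  shelf 1: 250 = 250
  shelf 2: 240 = 240
  shelf 3: 230 = 230
  shelf 4: 220 = 220
  shelf 5: 170 + 100 = 270
  shelf 6: 120 + 110 = 230
  shelf 7: 110 + 100 + 60 = 270
  shelf 8: 80 = 80
No arrangement into 7 shelves stays within capacity, so 8 is optimal.

8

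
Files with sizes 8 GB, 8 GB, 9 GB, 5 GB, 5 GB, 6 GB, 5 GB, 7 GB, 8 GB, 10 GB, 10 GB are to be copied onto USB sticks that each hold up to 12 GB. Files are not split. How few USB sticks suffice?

9

Total = 10 + 10 + 9 + 8 + 8 + 8 + 7 + 6 + 5 + 5 + 5 = 81 GB.
Lower bound: ⌈81/12⌉ = 7 USB sticks.
A packing using 9 USB sticks:
  USB stick 1: 10 = 10
  USB stick 2: 10 = 10
  USB stick 3: 9 = 9
  USB stick 4: 8 = 8
  USB stick 5: 8 = 8
  USB stick 6: 8 = 8
  USB stick 7: 7 + 5 = 12
  USB stick 8: 6 + 5 = 11
  USB stick 9: 5 = 5
No arrangement into 8 USB sticks stays within capacity, so 9 is optimal.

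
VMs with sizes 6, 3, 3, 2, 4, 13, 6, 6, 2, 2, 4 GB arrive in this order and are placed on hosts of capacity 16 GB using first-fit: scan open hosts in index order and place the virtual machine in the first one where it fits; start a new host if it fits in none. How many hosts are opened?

  6 → host 1 (new)  [load 6/16]
  3 → host 1  [load 9/16]
  3 → host 1  [load 12/16]
  2 → host 1  [load 14/16]
  4 → host 2 (new)  [load 4/16]
  13 → host 3 (new)  [load 13/16]
  6 → host 2  [load 10/16]
  6 → host 2  [load 16/16]
  2 → host 1  [load 16/16]
  2 → host 3  [load 15/16]
  4 → host 4 (new)  [load 4/16]
4 hosts opened.

4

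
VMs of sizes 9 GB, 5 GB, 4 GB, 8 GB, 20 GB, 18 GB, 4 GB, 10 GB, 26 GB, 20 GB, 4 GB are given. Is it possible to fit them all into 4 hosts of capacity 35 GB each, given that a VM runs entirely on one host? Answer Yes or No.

A valid assignment using 4 hosts:
  host 1: 26 + 9 = 35
  host 2: 20 + 10 + 5 = 35
  host 3: 20 + 8 + 4 = 32
  host 4: 18 + 4 + 4 = 26
Every load is within 35 GB, so 4 hosts suffice.

Yes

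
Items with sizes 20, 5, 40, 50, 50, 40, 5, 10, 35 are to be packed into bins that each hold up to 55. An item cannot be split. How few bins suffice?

5

Total = 50 + 50 + 40 + 40 + 35 + 20 + 10 + 5 + 5 = 255.
Lower bound: ⌈255/55⌉ = 5 bins.
A packing using 5 bins:
  bin 1: 50 + 5 = 55
  bin 2: 50 + 5 = 55
  bin 3: 40 + 10 = 50
  bin 4: 40 = 40
  bin 5: 35 + 20 = 55
This matches the lower bound, so 5 is optimal.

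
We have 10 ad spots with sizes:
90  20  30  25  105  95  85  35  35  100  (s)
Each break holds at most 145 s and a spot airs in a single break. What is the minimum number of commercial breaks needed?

5

Total = 105 + 100 + 95 + 90 + 85 + 35 + 35 + 30 + 25 + 20 = 620 s.
Lower bound: ⌈620/145⌉ = 5 commercial breaks.
A packing using 5 commercial breaks:
  break 1: 105 + 35 = 140
  break 2: 100 + 35 = 135
  break 3: 95 + 30 + 20 = 145
  break 4: 90 + 25 = 115
  break 5: 85 = 85
This matches the lower bound, so 5 is optimal.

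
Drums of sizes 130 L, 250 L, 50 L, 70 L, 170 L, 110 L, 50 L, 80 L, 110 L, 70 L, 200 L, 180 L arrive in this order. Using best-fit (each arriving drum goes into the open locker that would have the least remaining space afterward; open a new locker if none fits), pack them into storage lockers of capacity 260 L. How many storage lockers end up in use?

7

  130 → locker 1 (new)  [load 130/260]
  250 → locker 2 (new)  [load 250/260]
  50 → locker 1  [load 180/260]
  70 → locker 1  [load 250/260]
  170 → locker 3 (new)  [load 170/260]
  110 → locker 4 (new)  [load 110/260]
  50 → locker 3  [load 220/260]
  80 → locker 4  [load 190/260]
  110 → locker 5 (new)  [load 110/260]
  70 → locker 4  [load 260/260]
  200 → locker 6 (new)  [load 200/260]
  180 → locker 7 (new)  [load 180/260]
7 storage lockers opened.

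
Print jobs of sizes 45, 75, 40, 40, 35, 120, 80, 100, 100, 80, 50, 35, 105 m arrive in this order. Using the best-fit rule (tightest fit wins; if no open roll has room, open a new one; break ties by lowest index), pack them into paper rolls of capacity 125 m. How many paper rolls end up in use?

  45 → roll 1 (new)  [load 45/125]
  75 → roll 1  [load 120/125]
  40 → roll 2 (new)  [load 40/125]
  40 → roll 2  [load 80/125]
  35 → roll 2  [load 115/125]
  120 → roll 3 (new)  [load 120/125]
  80 → roll 4 (new)  [load 80/125]
  100 → roll 5 (new)  [load 100/125]
  100 → roll 6 (new)  [load 100/125]
  80 → roll 7 (new)  [load 80/125]
  50 → roll 8 (new)  [load 50/125]
  35 → roll 4  [load 115/125]
  105 → roll 9 (new)  [load 105/125]
9 paper rolls opened.

9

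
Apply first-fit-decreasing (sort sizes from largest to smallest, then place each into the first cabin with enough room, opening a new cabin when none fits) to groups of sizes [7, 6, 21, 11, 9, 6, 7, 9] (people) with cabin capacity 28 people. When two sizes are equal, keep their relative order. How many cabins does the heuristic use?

3

Sorted descending: 21, 11, 9, 9, 7, 7, 6, 6.
  21 → cabin 1 (new)  [load 21/28]
  11 → cabin 2 (new)  [load 11/28]
  9 → cabin 2  [load 20/28]
  9 → cabin 3 (new)  [load 9/28]
  7 → cabin 1  [load 28/28]
  7 → cabin 2  [load 27/28]
  6 → cabin 3  [load 15/28]
  6 → cabin 3  [load 21/28]
3 cabins opened.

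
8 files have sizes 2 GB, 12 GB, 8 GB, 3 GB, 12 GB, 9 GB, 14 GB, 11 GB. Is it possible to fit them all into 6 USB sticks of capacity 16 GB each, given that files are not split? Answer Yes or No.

Yes

A valid assignment using 6 USB sticks:
  USB stick 1: 14 + 2 = 16
  USB stick 2: 12 + 3 = 15
  USB stick 3: 12 = 12
  USB stick 4: 11 = 11
  USB stick 5: 9 = 9
  USB stick 6: 8 = 8
Every load is within 16 GB, so 6 USB sticks suffice.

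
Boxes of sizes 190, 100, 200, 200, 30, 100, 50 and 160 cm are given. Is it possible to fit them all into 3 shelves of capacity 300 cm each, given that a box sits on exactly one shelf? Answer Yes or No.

No

Total = 1030 cm; ⌈1030/300⌉ = 4.
At least 4 shelves are required, but only 3 are allowed.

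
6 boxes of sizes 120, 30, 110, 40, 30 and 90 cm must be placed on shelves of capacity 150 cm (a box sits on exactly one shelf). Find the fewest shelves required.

Total = 120 + 110 + 90 + 40 + 30 + 30 = 420 cm.
Lower bound: ⌈420/150⌉ = 3 shelves.
A packing using 3 shelves:
  shelf 1: 120 + 30 = 150
  shelf 2: 110 + 40 = 150
  shelf 3: 90 + 30 = 120
This matches the lower bound, so 3 is optimal.

3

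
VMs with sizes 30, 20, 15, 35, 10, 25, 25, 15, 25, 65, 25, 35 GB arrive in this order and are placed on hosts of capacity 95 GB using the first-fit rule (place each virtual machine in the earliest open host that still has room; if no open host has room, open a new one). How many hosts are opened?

  30 → host 1 (new)  [load 30/95]
  20 → host 1  [load 50/95]
  15 → host 1  [load 65/95]
  35 → host 2 (new)  [load 35/95]
  10 → host 1  [load 75/95]
  25 → host 2  [load 60/95]
  25 → host 2  [load 85/95]
  15 → host 1  [load 90/95]
  25 → host 3 (new)  [load 25/95]
  65 → host 3  [load 90/95]
  25 → host 4 (new)  [load 25/95]
  35 → host 4  [load 60/95]
4 hosts opened.

4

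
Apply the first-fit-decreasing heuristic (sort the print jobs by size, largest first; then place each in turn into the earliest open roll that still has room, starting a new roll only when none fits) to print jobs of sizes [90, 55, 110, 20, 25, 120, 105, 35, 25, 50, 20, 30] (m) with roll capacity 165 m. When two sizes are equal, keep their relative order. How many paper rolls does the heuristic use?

Sorted descending: 120, 110, 105, 90, 55, 50, 35, 30, 25, 25, 20, 20.
  120 → roll 1 (new)  [load 120/165]
  110 → roll 2 (new)  [load 110/165]
  105 → roll 3 (new)  [load 105/165]
  90 → roll 4 (new)  [load 90/165]
  55 → roll 2  [load 165/165]
  50 → roll 3  [load 155/165]
  35 → roll 1  [load 155/165]
  30 → roll 4  [load 120/165]
  25 → roll 4  [load 145/165]
  25 → roll 5 (new)  [load 25/165]
  20 → roll 4  [load 165/165]
  20 → roll 5  [load 45/165]
5 paper rolls opened.

5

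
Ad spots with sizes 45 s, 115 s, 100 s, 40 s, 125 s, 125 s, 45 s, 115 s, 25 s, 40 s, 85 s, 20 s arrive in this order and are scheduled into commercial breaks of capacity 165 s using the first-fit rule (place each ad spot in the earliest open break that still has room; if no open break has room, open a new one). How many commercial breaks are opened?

6

  45 → break 1 (new)  [load 45/165]
  115 → break 1  [load 160/165]
  100 → break 2 (new)  [load 100/165]
  40 → break 2  [load 140/165]
  125 → break 3 (new)  [load 125/165]
  125 → break 4 (new)  [load 125/165]
  45 → break 5 (new)  [load 45/165]
  115 → break 5  [load 160/165]
  25 → break 2  [load 165/165]
  40 → break 3  [load 165/165]
  85 → break 6 (new)  [load 85/165]
  20 → break 4  [load 145/165]
6 commercial breaks opened.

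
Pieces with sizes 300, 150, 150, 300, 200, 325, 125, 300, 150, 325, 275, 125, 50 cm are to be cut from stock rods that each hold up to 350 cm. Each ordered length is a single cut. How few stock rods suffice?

9

Total = 325 + 325 + 300 + 300 + 300 + 275 + 200 + 150 + 150 + 150 + 125 + 125 + 50 = 2775 cm.
Lower bound: ⌈2775/350⌉ = 8 stock rods.
A packing using 9 stock rods:
  stock rod 1: 325 = 325
  stock rod 2: 325 = 325
  stock rod 3: 300 + 50 = 350
  stock rod 4: 300 = 300
  stock rod 5: 300 = 300
  stock rod 6: 275 = 275
  stock rod 7: 200 + 150 = 350
  stock rod 8: 150 + 150 = 300
  stock rod 9: 125 + 125 = 250
No arrangement into 8 stock rods stays within capacity, so 9 is optimal.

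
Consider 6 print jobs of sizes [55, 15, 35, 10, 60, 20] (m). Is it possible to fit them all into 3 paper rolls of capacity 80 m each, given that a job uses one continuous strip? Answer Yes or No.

Yes

A valid assignment using 3 paper rolls:
  roll 1: 60 + 20 = 80
  roll 2: 55 + 15 + 10 = 80
  roll 3: 35 = 35
Every load is within 80 m, so 3 paper rolls suffice.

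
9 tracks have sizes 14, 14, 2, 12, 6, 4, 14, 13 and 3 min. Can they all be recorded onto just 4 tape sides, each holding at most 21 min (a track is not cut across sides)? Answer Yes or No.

No

Total = 82 min; ⌈82/21⌉ = 4.
5 tracks each exceed half the capacity and cannot share a side, forcing at least 5 tape sides.
At least 5 tape sides are required, but only 4 are allowed.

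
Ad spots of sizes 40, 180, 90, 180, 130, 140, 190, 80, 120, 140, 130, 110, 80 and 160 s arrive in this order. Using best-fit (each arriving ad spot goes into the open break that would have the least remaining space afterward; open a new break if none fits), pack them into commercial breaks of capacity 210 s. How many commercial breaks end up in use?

  40 → break 1 (new)  [load 40/210]
  180 → break 2 (new)  [load 180/210]
  90 → break 1  [load 130/210]
  180 → break 3 (new)  [load 180/210]
  130 → break 4 (new)  [load 130/210]
  140 → break 5 (new)  [load 140/210]
  190 → break 6 (new)  [load 190/210]
  80 → break 1  [load 210/210]
  120 → break 7 (new)  [load 120/210]
  140 → break 8 (new)  [load 140/210]
  130 → break 9 (new)  [load 130/210]
  110 → break 10 (new)  [load 110/210]
  80 → break 4  [load 210/210]
  160 → break 11 (new)  [load 160/210]
11 commercial breaks opened.

11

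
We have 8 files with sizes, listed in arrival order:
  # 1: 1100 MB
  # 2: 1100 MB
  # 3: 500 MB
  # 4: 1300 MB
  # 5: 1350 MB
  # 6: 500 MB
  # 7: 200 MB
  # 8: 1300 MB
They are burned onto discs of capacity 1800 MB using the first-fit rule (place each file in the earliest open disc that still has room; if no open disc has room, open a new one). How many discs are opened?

5

  1100 → disc 1 (new)  [load 1100/1800]
  1100 → disc 2 (new)  [load 1100/1800]
  500 → disc 1  [load 1600/1800]
  1300 → disc 3 (new)  [load 1300/1800]
  1350 → disc 4 (new)  [load 1350/1800]
  500 → disc 2  [load 1600/1800]
  200 → disc 1  [load 1800/1800]
  1300 → disc 5 (new)  [load 1300/1800]
5 discs opened.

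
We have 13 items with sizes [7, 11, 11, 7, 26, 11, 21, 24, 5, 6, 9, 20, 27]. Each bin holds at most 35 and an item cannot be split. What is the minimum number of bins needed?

6

Total = 27 + 26 + 24 + 21 + 20 + 11 + 11 + 11 + 9 + 7 + 7 + 6 + 5 = 185.
Lower bound: ⌈185/35⌉ = 6 bins.
A packing using 6 bins:
  bin 1: 27 + 7 = 34
  bin 2: 26 + 9 = 35
  bin 3: 24 + 11 = 35
  bin 4: 21 + 11 = 32
  bin 5: 20 + 11 = 31
  bin 6: 7 + 6 + 5 = 18
This matches the lower bound, so 6 is optimal.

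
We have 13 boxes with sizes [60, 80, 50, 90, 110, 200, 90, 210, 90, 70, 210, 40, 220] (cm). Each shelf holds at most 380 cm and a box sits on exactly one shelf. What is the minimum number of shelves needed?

4

Total = 220 + 210 + 210 + 200 + 110 + 90 + 90 + 90 + 80 + 70 + 60 + 50 + 40 = 1520 cm.
Lower bound: ⌈1520/380⌉ = 4 shelves.
A packing using 4 shelves:
  shelf 1: 220 + 110 + 50 = 380
  shelf 2: 210 + 90 + 80 = 380
  shelf 3: 210 + 70 + 60 + 40 = 380
  shelf 4: 200 + 90 + 90 = 380
This matches the lower bound, so 4 is optimal.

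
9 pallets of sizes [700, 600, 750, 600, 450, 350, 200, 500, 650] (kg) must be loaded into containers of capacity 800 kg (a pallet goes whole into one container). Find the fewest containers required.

7

Total = 750 + 700 + 650 + 600 + 600 + 500 + 450 + 350 + 200 = 4800 kg.
Lower bound: ⌈4800/800⌉ = 6 containers.
Also, 7 pallets each exceed 400 kg, and no two of those can share a container, so at least 7 containers are needed.
A packing using 7 containers:
  container 1: 750 = 750
  container 2: 700 = 700
  container 3: 650 = 650
  container 4: 600 + 200 = 800
  container 5: 600 = 600
  container 6: 500 = 500
  container 7: 450 + 350 = 800
This matches the lower bound, so 7 is optimal.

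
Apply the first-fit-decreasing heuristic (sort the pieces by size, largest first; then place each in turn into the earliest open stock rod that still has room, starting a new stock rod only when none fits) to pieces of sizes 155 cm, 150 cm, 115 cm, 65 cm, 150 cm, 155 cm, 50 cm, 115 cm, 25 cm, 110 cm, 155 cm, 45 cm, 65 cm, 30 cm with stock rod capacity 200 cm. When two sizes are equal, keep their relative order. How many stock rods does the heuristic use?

8

Sorted descending: 155, 155, 155, 150, 150, 115, 115, 110, 65, 65, 50, 45, 30, 25.
  155 → stock rod 1 (new)  [load 155/200]
  155 → stock rod 2 (new)  [load 155/200]
  155 → stock rod 3 (new)  [load 155/200]
  150 → stock rod 4 (new)  [load 150/200]
  150 → stock rod 5 (new)  [load 150/200]
  115 → stock rod 6 (new)  [load 115/200]
  115 → stock rod 7 (new)  [load 115/200]
  110 → stock rod 8 (new)  [load 110/200]
  65 → stock rod 6  [load 180/200]
  65 → stock rod 7  [load 180/200]
  50 → stock rod 4  [load 200/200]
  45 → stock rod 1  [load 200/200]
  30 → stock rod 2  [load 185/200]
  25 → stock rod 3  [load 180/200]
8 stock rods opened.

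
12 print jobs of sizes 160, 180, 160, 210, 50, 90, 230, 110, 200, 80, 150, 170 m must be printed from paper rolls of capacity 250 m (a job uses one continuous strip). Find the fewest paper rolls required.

Total = 230 + 210 + 200 + 180 + 170 + 160 + 160 + 150 + 110 + 90 + 80 + 50 = 1790 m.
Lower bound: ⌈1790/250⌉ = 8 paper rolls.
A packing using 9 paper rolls:
  roll 1: 230 = 230
  roll 2: 210 = 210
  roll 3: 200 + 50 = 250
  roll 4: 180 = 180
  roll 5: 170 + 80 = 250
  roll 6: 160 + 90 = 250
  roll 7: 160 = 160
  roll 8: 150 = 150
  roll 9: 110 = 110
No arrangement into 8 paper rolls stays within capacity, so 9 is optimal.

9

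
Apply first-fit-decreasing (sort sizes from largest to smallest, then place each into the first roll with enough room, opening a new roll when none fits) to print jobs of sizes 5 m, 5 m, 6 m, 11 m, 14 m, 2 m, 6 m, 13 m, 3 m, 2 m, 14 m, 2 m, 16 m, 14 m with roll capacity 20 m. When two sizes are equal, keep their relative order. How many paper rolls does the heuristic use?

6

Sorted descending: 16, 14, 14, 14, 13, 11, 6, 6, 5, 5, 3, 2, 2, 2.
  16 → roll 1 (new)  [load 16/20]
  14 → roll 2 (new)  [load 14/20]
  14 → roll 3 (new)  [load 14/20]
  14 → roll 4 (new)  [load 14/20]
  13 → roll 5 (new)  [load 13/20]
  11 → roll 6 (new)  [load 11/20]
  6 → roll 2  [load 20/20]
  6 → roll 3  [load 20/20]
  5 → roll 4  [load 19/20]
  5 → roll 5  [load 18/20]
  3 → roll 1  [load 19/20]
  2 → roll 5  [load 20/20]
  2 → roll 6  [load 13/20]
  2 → roll 6  [load 15/20]
6 paper rolls opened.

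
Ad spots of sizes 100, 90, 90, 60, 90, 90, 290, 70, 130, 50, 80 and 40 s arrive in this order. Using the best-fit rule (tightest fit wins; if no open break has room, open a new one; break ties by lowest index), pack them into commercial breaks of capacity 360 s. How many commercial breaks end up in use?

4

  100 → break 1 (new)  [load 100/360]
  90 → break 1  [load 190/360]
  90 → break 1  [load 280/360]
  60 → break 1  [load 340/360]
  90 → break 2 (new)  [load 90/360]
  90 → break 2  [load 180/360]
  290 → break 3 (new)  [load 290/360]
  70 → break 3  [load 360/360]
  130 → break 2  [load 310/360]
  50 → break 2  [load 360/360]
  80 → break 4 (new)  [load 80/360]
  40 → break 4  [load 120/360]
4 commercial breaks opened.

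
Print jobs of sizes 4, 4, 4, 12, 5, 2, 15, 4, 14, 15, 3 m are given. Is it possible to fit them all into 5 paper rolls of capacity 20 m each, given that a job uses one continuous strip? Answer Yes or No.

A valid assignment using 5 paper rolls:
  roll 1: 15 + 5 = 20
  roll 2: 15 + 4 = 19
  roll 3: 14 + 4 + 2 = 20
  roll 4: 12 + 4 + 4 = 20
  roll 5: 3 = 3
Every load is within 20 m, so 5 paper rolls suffice.

Yes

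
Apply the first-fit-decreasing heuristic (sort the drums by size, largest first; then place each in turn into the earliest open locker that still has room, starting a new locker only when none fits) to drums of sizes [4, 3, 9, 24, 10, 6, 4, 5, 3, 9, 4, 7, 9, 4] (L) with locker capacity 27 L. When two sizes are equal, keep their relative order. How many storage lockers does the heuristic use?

Sorted descending: 24, 10, 9, 9, 9, 7, 6, 5, 4, 4, 4, 4, 3, 3.
  24 → locker 1 (new)  [load 24/27]
  10 → locker 2 (new)  [load 10/27]
  9 → locker 2  [load 19/27]
  9 → locker 3 (new)  [load 9/27]
  9 → locker 3  [load 18/27]
  7 → locker 2  [load 26/27]
  6 → locker 3  [load 24/27]
  5 → locker 4 (new)  [load 5/27]
  4 → locker 4  [load 9/27]
  4 → locker 4  [load 13/27]
  4 → locker 4  [load 17/27]
  4 → locker 4  [load 21/27]
  3 → locker 1  [load 27/27]
  3 → locker 3  [load 27/27]
4 storage lockers opened.

4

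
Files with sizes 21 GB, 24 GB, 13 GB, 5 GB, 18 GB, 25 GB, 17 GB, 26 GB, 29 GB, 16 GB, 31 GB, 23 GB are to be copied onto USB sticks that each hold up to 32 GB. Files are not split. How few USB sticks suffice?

10

Total = 31 + 29 + 26 + 25 + 24 + 23 + 21 + 18 + 17 + 16 + 13 + 5 = 248 GB.
Lower bound: ⌈248/32⌉ = 8 USB sticks.
Also, 9 files each exceed 16 GB, and no two of those can share a USB stick, so at least 9 USB sticks are needed.
A packing using 10 USB sticks:
  USB stick 1: 31 = 31
  USB stick 2: 29 = 29
  USB stick 3: 26 + 5 = 31
  USB stick 4: 25 = 25
  USB stick 5: 24 = 24
  USB stick 6: 23 = 23
  USB stick 7: 21 = 21
  USB stick 8: 18 + 13 = 31
  USB stick 9: 17 = 17
  USB stick 10: 16 = 16
No arrangement into 9 USB sticks stays within capacity, so 10 is optimal.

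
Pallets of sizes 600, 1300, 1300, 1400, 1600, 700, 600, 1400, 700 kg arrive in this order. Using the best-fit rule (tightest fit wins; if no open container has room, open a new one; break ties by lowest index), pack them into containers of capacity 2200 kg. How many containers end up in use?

5

  600 → container 1 (new)  [load 600/2200]
  1300 → container 1  [load 1900/2200]
  1300 → container 2 (new)  [load 1300/2200]
  1400 → container 3 (new)  [load 1400/2200]
  1600 → container 4 (new)  [load 1600/2200]
  700 → container 3  [load 2100/2200]
  600 → container 4  [load 2200/2200]
  1400 → container 5 (new)  [load 1400/2200]
  700 → container 5  [load 2100/2200]
5 containers opened.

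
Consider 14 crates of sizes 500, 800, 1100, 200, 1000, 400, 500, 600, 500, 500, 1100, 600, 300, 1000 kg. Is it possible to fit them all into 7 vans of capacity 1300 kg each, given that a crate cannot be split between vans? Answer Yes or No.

Total = 9100 kg; ⌈9100/1300⌉ = 7.
The bound of 7 does not rule out 7, but exhaustive search shows no assignment into 7 vans of capacity 1300 kg exists — the minimum is 8.

No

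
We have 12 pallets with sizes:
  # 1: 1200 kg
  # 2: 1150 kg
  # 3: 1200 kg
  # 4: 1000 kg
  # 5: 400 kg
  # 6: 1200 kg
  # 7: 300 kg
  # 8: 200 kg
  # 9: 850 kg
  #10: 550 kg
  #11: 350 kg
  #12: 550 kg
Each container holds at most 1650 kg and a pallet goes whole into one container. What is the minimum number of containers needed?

6

Total = 1200 + 1200 + 1200 + 1150 + 1000 + 850 + 550 + 550 + 400 + 350 + 300 + 200 = 8950 kg.
Lower bound: ⌈8950/1650⌉ = 6 containers.
A packing using 6 containers:
  container 1: 1200 + 400 = 1600
  container 2: 1200 + 350 = 1550
  container 3: 1200 + 300 = 1500
  container 4: 1150 + 200 = 1350
  container 5: 1000 + 550 = 1550
  container 6: 850 + 550 = 1400
This matches the lower bound, so 6 is optimal.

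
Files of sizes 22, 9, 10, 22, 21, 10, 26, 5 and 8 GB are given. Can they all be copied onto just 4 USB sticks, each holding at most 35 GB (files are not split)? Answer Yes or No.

Yes

A valid assignment using 4 USB sticks:
  USB stick 1: 26 + 9 = 35
  USB stick 2: 22 + 10 = 32
  USB stick 3: 22 + 10 = 32
  USB stick 4: 21 + 8 + 5 = 34
Every load is within 35 GB, so 4 USB sticks suffice.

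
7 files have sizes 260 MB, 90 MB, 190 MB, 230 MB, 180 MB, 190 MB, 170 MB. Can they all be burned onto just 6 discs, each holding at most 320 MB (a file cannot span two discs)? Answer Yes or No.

A valid assignment using 6 discs:
  disc 1: 260 = 260
  disc 2: 230 + 90 = 320
  disc 3: 190 = 190
  disc 4: 190 = 190
  disc 5: 180 = 180
  disc 6: 170 = 170
Every load is within 320 MB, so 6 discs suffice.

Yes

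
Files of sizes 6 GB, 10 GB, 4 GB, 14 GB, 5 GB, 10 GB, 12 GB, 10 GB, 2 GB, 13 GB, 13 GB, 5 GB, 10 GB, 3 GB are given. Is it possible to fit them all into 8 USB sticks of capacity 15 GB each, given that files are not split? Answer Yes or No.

No

Total = 117 GB; ⌈117/15⌉ = 8.
The bound of 8 does not rule out 8, but exhaustive search shows no assignment into 8 USB sticks of capacity 15 GB exists — the minimum is 9.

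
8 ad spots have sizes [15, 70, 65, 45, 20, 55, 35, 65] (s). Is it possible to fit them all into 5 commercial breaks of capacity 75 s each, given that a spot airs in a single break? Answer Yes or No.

No

Total = 370 s; ⌈370/75⌉ = 5.
The bound of 5 does not rule out 5, but exhaustive search shows no assignment into 5 commercial breaks of capacity 75 s exists — the minimum is 6.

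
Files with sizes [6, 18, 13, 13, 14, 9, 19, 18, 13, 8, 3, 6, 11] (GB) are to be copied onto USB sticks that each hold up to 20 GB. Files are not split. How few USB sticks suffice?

Total = 19 + 18 + 18 + 14 + 13 + 13 + 13 + 11 + 9 + 8 + 6 + 6 + 3 = 151 GB.
Lower bound: ⌈151/20⌉ = 8 USB sticks.
A packing using 9 USB sticks:
  USB stick 1: 19 = 19
  USB stick 2: 18 = 18
  USB stick 3: 18 = 18
  USB stick 4: 14 + 6 = 20
  USB stick 5: 13 + 6 = 19
  USB stick 6: 13 + 3 = 16
  USB stick 7: 13 = 13
  USB stick 8: 11 + 9 = 20
  USB stick 9: 8 = 8
No arrangement into 8 USB sticks stays within capacity, so 9 is optimal.

9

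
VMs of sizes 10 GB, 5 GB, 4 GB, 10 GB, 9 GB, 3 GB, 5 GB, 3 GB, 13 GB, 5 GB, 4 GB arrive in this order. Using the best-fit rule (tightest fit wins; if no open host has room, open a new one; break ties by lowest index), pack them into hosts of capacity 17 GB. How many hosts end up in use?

  10 → host 1 (new)  [load 10/17]
  5 → host 1  [load 15/17]
  4 → host 2 (new)  [load 4/17]
  10 → host 2  [load 14/17]
  9 → host 3 (new)  [load 9/17]
  3 → host 2  [load 17/17]
  5 → host 3  [load 14/17]
  3 → host 3  [load 17/17]
  13 → host 4 (new)  [load 13/17]
  5 → host 5 (new)  [load 5/17]
  4 → host 4  [load 17/17]
5 hosts opened.

5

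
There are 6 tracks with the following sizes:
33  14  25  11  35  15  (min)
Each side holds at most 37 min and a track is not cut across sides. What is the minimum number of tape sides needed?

4

Total = 35 + 33 + 25 + 15 + 14 + 11 = 133 min.
Lower bound: ⌈133/37⌉ = 4 tape sides.
A packing using 4 tape sides:
  side 1: 35 = 35
  side 2: 33 = 33
  side 3: 25 + 11 = 36
  side 4: 15 + 14 = 29
This matches the lower bound, so 4 is optimal.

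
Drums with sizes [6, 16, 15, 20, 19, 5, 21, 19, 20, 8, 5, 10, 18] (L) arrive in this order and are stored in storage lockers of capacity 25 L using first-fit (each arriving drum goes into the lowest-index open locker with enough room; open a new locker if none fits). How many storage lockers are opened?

9

  6 → locker 1 (new)  [load 6/25]
  16 → locker 1  [load 22/25]
  15 → locker 2 (new)  [load 15/25]
  20 → locker 3 (new)  [load 20/25]
  19 → locker 4 (new)  [load 19/25]
  5 → locker 2  [load 20/25]
  21 → locker 5 (new)  [load 21/25]
  19 → locker 6 (new)  [load 19/25]
  20 → locker 7 (new)  [load 20/25]
  8 → locker 8 (new)  [load 8/25]
  5 → locker 2  [load 25/25]
  10 → locker 8  [load 18/25]
  18 → locker 9 (new)  [load 18/25]
9 storage lockers opened.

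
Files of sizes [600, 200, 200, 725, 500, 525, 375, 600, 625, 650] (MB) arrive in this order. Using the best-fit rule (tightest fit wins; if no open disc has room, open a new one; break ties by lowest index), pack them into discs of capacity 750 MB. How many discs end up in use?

  600 → disc 1 (new)  [load 600/750]
  200 → disc 2 (new)  [load 200/750]
  200 → disc 2  [load 400/750]
  725 → disc 3 (new)  [load 725/750]
  500 → disc 4 (new)  [load 500/750]
  525 → disc 5 (new)  [load 525/750]
  375 → disc 6 (new)  [load 375/750]
  600 → disc 7 (new)  [load 600/750]
  625 → disc 8 (new)  [load 625/750]
  650 → disc 9 (new)  [load 650/750]
9 discs opened.

9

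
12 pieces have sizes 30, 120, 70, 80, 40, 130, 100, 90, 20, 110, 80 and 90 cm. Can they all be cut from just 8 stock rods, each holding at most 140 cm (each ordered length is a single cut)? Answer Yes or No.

No

Total = 960 cm; ⌈960/140⌉ = 7.
8 pieces each exceed half the capacity and cannot share a stock rod, forcing at least 8 stock rods.
The bound of 8 does not rule out 8, but exhaustive search shows no assignment into 8 stock rods of capacity 140 cm exists — the minimum is 9.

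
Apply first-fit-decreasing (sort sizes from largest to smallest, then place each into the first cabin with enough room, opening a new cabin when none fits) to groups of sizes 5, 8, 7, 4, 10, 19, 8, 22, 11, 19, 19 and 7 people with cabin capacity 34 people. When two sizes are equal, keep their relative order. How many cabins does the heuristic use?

Sorted descending: 22, 19, 19, 19, 11, 10, 8, 8, 7, 7, 5, 4.
  22 → cabin 1 (new)  [load 22/34]
  19 → cabin 2 (new)  [load 19/34]
  19 → cabin 3 (new)  [load 19/34]
  19 → cabin 4 (new)  [load 19/34]
  11 → cabin 1  [load 33/34]
  10 → cabin 2  [load 29/34]
  8 → cabin 3  [load 27/34]
  8 → cabin 4  [load 27/34]
  7 → cabin 3  [load 34/34]
  7 → cabin 4  [load 34/34]
  5 → cabin 2  [load 34/34]
  4 → cabin 5 (new)  [load 4/34]
5 cabins opened.

5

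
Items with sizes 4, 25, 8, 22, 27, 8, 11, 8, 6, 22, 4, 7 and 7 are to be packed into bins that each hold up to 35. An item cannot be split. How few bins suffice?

5

Total = 27 + 25 + 22 + 22 + 11 + 8 + 8 + 8 + 7 + 7 + 6 + 4 + 4 = 159.
Lower bound: ⌈159/35⌉ = 5 bins.
A packing using 5 bins:
  bin 1: 27 + 8 = 35
  bin 2: 25 + 8 = 33
  bin 3: 22 + 11 = 33
  bin 4: 22 + 8 + 4 = 34
  bin 5: 7 + 7 + 6 + 4 = 24
This matches the lower bound, so 5 is optimal.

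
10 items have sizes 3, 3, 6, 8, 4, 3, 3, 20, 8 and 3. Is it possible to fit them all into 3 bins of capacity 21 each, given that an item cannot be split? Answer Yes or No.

Yes

A valid assignment using 3 bins:
  bin 1: 20 = 20
  bin 2: 8 + 8 + 4 = 20
  bin 3: 6 + 3 + 3 + 3 + 3 + 3 = 21
Every load is within 21, so 3 bins suffice.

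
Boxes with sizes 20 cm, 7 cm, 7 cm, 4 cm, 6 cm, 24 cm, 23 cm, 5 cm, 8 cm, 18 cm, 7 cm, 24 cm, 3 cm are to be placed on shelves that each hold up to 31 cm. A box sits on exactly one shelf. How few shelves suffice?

6

Total = 24 + 24 + 23 + 20 + 18 + 8 + 7 + 7 + 7 + 6 + 5 + 4 + 3 = 156 cm.
Lower bound: ⌈156/31⌉ = 6 shelves.
A packing using 6 shelves:
  shelf 1: 24 + 7 = 31
  shelf 2: 24 + 7 = 31
  shelf 3: 23 + 8 = 31
  shelf 4: 20 + 7 + 4 = 31
  shelf 5: 18 + 6 + 5 = 29
  shelf 6: 3 = 3
This matches the lower bound, so 6 is optimal.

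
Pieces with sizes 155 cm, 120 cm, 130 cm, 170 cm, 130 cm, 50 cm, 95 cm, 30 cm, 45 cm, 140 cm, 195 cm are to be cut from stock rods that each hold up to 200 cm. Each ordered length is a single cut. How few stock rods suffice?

8

Total = 195 + 170 + 155 + 140 + 130 + 130 + 120 + 95 + 50 + 45 + 30 = 1260 cm.
Lower bound: ⌈1260/200⌉ = 7 stock rods.
A packing using 8 stock rods:
  stock rod 1: 195 = 195
  stock rod 2: 170 + 30 = 200
  stock rod 3: 155 + 45 = 200
  stock rod 4: 140 + 50 = 190
  stock rod 5: 130 = 130
  stock rod 6: 130 = 130
  stock rod 7: 120 = 120
  stock rod 8: 95 = 95
No arrangement into 7 stock rods stays within capacity, so 8 is optimal.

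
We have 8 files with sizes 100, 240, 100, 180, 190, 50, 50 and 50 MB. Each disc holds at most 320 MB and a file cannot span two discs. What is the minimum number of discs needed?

4

Total = 240 + 190 + 180 + 100 + 100 + 50 + 50 + 50 = 960 MB.
Lower bound: ⌈960/320⌉ = 3 discs.
A packing using 4 discs:
  disc 1: 240 + 50 = 290
  disc 2: 190 + 100 = 290
  disc 3: 180 + 100 = 280
  disc 4: 50 + 50 = 100
No arrangement into 3 discs stays within capacity, so 4 is optimal.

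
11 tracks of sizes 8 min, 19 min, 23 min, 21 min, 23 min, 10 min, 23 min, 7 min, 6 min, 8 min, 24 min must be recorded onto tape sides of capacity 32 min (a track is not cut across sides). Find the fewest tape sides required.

Total = 24 + 23 + 23 + 23 + 21 + 19 + 10 + 8 + 8 + 7 + 6 = 172 min.
Lower bound: ⌈172/32⌉ = 6 tape sides.
A packing using 6 tape sides:
  side 1: 24 + 8 = 32
  side 2: 23 + 8 = 31
  side 3: 23 + 7 = 30
  side 4: 23 + 6 = 29
  side 5: 21 + 10 = 31
  side 6: 19 = 19
This matches the lower bound, so 6 is optimal.

6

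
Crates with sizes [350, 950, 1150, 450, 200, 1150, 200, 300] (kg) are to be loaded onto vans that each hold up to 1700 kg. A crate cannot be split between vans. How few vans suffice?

3

Total = 1150 + 1150 + 950 + 450 + 350 + 300 + 200 + 200 = 4750 kg.
Lower bound: ⌈4750/1700⌉ = 3 vans.
A packing using 3 vans:
  van 1: 1150 + 450 = 1600
  van 2: 1150 + 350 + 200 = 1700
  van 3: 950 + 300 + 200 = 1450
This matches the lower bound, so 3 is optimal.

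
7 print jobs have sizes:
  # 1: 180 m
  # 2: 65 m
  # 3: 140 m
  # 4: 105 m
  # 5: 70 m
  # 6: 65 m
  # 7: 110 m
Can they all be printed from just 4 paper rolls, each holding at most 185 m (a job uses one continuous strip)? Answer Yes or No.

No

Total = 735 m; ⌈735/185⌉ = 4.
The bound of 4 does not rule out 4, but exhaustive search shows no assignment into 4 paper rolls of capacity 185 m exists — the minimum is 5.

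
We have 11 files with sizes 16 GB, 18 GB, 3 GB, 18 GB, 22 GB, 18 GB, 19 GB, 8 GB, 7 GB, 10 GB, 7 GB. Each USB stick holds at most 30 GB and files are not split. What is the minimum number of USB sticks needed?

6

Total = 22 + 19 + 18 + 18 + 18 + 16 + 10 + 8 + 7 + 7 + 3 = 146 GB.
Lower bound: ⌈146/30⌉ = 5 USB sticks.
Also, 6 files each exceed 15 GB, and no two of those can share a USB stick, so at least 6 USB sticks are needed.
A packing using 6 USB sticks:
  USB stick 1: 22 + 8 = 30
  USB stick 2: 19 + 10 = 29
  USB stick 3: 18 + 7 + 3 = 28
  USB stick 4: 18 + 7 = 25
  USB stick 5: 18 = 18
  USB stick 6: 16 = 16
This matches the lower bound, so 6 is optimal.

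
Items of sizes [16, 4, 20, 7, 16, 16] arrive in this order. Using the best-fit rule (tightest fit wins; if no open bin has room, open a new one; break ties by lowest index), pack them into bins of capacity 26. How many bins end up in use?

  16 → bin 1 (new)  [load 16/26]
  4 → bin 1  [load 20/26]
  20 → bin 2 (new)  [load 20/26]
  7 → bin 3 (new)  [load 7/26]
  16 → bin 3  [load 23/26]
  16 → bin 4 (new)  [load 16/26]
4 bins opened.

4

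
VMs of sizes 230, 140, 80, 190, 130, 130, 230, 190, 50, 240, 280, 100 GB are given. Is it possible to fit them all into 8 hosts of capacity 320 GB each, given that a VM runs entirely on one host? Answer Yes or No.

Yes

A valid assignment using 7 hosts:
  host 1: 280 = 280
  host 2: 240 + 80 = 320
  host 3: 230 + 50 = 280
  host 4: 230 = 230
  host 5: 190 + 130 = 320
  host 6: 190 + 130 = 320
  host 7: 140 + 100 = 240
That uses only 7 ≤ 8, so 8 hosts are enough.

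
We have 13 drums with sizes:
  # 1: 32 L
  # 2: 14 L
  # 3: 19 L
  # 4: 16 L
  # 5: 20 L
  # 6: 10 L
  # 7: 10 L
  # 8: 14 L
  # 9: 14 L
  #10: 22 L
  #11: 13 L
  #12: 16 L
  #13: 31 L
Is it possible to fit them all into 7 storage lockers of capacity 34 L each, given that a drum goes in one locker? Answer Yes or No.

Total = 231 L; ⌈231/34⌉ = 7.
The bound of 7 does not rule out 7, but exhaustive search shows no assignment into 7 storage lockers of capacity 34 L exists — the minimum is 8.

No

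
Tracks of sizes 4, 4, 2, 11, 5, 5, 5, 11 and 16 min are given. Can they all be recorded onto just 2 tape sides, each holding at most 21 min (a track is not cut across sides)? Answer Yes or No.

Total = 63 min; ⌈63/21⌉ = 3.
At least 3 tape sides are required, but only 2 are allowed.

No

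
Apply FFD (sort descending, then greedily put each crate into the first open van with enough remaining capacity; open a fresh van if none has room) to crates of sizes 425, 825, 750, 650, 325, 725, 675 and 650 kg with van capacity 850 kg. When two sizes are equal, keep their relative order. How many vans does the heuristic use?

Sorted descending: 825, 750, 725, 675, 650, 650, 425, 325.
  825 → van 1 (new)  [load 825/850]
  750 → van 2 (new)  [load 750/850]
  725 → van 3 (new)  [load 725/850]
  675 → van 4 (new)  [load 675/850]
  650 → van 5 (new)  [load 650/850]
  650 → van 6 (new)  [load 650/850]
  425 → van 7 (new)  [load 425/850]
  325 → van 7  [load 750/850]
7 vans opened.

7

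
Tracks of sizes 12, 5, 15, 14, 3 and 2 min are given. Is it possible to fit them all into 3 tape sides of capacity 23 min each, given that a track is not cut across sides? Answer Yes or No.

Yes

A valid assignment using 3 tape sides:
  side 1: 15 + 5 + 3 = 23
  side 2: 14 + 2 = 16
  side 3: 12 = 12
Every load is within 23 min, so 3 tape sides suffice.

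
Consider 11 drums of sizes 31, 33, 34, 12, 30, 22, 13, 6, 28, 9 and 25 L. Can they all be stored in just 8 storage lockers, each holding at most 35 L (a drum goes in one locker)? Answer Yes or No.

A valid assignment using 8 storage lockers:
  locker 1: 34 = 34
  locker 2: 33 = 33
  locker 3: 31 = 31
  locker 4: 30 = 30
  locker 5: 28 + 6 = 34
  locker 6: 25 + 9 = 34
  locker 7: 22 + 13 = 35
  locker 8: 12 = 12
Every load is within 35 L, so 8 storage lockers suffice.

Yes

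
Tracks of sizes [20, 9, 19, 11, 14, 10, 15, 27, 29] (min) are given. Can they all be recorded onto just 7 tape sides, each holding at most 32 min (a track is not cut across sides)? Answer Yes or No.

Yes

A valid assignment using 6 tape sides:
  side 1: 29 = 29
  side 2: 27 = 27
  side 3: 20 + 11 = 31
  side 4: 19 + 10 = 29
  side 5: 15 + 14 = 29
  side 6: 9 = 9
That uses only 6 ≤ 7, so 7 tape sides are enough.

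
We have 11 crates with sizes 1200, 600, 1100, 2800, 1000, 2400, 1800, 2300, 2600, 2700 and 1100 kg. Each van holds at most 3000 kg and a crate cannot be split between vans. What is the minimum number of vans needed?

8

Total = 2800 + 2700 + 2600 + 2400 + 2300 + 1800 + 1200 + 1100 + 1100 + 1000 + 600 = 19600 kg.
Lower bound: ⌈19600/3000⌉ = 7 vans.
A packing using 8 vans:
  van 1: 2800 = 2800
  van 2: 2700 = 2700
  van 3: 2600 = 2600
  van 4: 2400 + 600 = 3000
  van 5: 2300 = 2300
  van 6: 1800 + 1200 = 3000
  van 7: 1100 + 1100 = 2200
  van 8: 1000 = 1000
No arrangement into 7 vans stays within capacity, so 8 is optimal.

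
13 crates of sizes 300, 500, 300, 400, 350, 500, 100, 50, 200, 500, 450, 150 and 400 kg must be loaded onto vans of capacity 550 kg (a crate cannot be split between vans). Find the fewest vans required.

Total = 500 + 500 + 500 + 450 + 400 + 400 + 350 + 300 + 300 + 200 + 150 + 100 + 50 = 4200 kg.
Lower bound: ⌈4200/550⌉ = 8 vans.
Also, 9 crates each exceed 275 kg, and no two of those can share a van, so at least 9 vans are needed.
A packing using 9 vans:
  van 1: 500 + 50 = 550
  van 2: 500 = 500
  van 3: 500 = 500
  van 4: 450 + 100 = 550
  van 5: 400 + 150 = 550
  van 6: 400 = 400
  van 7: 350 + 200 = 550
  van 8: 300 = 300
  van 9: 300 = 300
This matches the lower bound, so 9 is optimal.

9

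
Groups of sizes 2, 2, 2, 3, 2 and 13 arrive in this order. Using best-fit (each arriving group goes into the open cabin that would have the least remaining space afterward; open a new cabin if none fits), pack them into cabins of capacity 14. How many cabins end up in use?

2

  2 → cabin 1 (new)  [load 2/14]
  2 → cabin 1  [load 4/14]
  2 → cabin 1  [load 6/14]
  3 → cabin 1  [load 9/14]
  2 → cabin 1  [load 11/14]
  13 → cabin 2 (new)  [load 13/14]
2 cabins opened.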